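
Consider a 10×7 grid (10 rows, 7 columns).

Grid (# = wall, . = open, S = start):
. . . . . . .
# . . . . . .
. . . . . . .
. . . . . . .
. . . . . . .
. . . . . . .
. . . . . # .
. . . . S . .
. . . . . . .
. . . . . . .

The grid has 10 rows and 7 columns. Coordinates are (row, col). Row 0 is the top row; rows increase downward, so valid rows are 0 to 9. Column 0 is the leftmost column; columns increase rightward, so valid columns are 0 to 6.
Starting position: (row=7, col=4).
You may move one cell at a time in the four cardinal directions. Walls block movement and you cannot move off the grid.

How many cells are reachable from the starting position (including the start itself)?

Answer: Reachable cells: 68

Derivation:
BFS flood-fill from (row=7, col=4):
  Distance 0: (row=7, col=4)
  Distance 1: (row=6, col=4), (row=7, col=3), (row=7, col=5), (row=8, col=4)
  Distance 2: (row=5, col=4), (row=6, col=3), (row=7, col=2), (row=7, col=6), (row=8, col=3), (row=8, col=5), (row=9, col=4)
  Distance 3: (row=4, col=4), (row=5, col=3), (row=5, col=5), (row=6, col=2), (row=6, col=6), (row=7, col=1), (row=8, col=2), (row=8, col=6), (row=9, col=3), (row=9, col=5)
  Distance 4: (row=3, col=4), (row=4, col=3), (row=4, col=5), (row=5, col=2), (row=5, col=6), (row=6, col=1), (row=7, col=0), (row=8, col=1), (row=9, col=2), (row=9, col=6)
  Distance 5: (row=2, col=4), (row=3, col=3), (row=3, col=5), (row=4, col=2), (row=4, col=6), (row=5, col=1), (row=6, col=0), (row=8, col=0), (row=9, col=1)
  Distance 6: (row=1, col=4), (row=2, col=3), (row=2, col=5), (row=3, col=2), (row=3, col=6), (row=4, col=1), (row=5, col=0), (row=9, col=0)
  Distance 7: (row=0, col=4), (row=1, col=3), (row=1, col=5), (row=2, col=2), (row=2, col=6), (row=3, col=1), (row=4, col=0)
  Distance 8: (row=0, col=3), (row=0, col=5), (row=1, col=2), (row=1, col=6), (row=2, col=1), (row=3, col=0)
  Distance 9: (row=0, col=2), (row=0, col=6), (row=1, col=1), (row=2, col=0)
  Distance 10: (row=0, col=1)
  Distance 11: (row=0, col=0)
Total reachable: 68 (grid has 68 open cells total)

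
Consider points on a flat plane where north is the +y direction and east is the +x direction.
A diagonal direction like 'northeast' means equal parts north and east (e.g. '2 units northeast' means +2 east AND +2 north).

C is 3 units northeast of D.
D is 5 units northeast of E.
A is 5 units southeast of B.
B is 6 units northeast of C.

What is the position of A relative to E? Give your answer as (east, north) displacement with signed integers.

Place E at the origin (east=0, north=0).
  D is 5 units northeast of E: delta (east=+5, north=+5); D at (east=5, north=5).
  C is 3 units northeast of D: delta (east=+3, north=+3); C at (east=8, north=8).
  B is 6 units northeast of C: delta (east=+6, north=+6); B at (east=14, north=14).
  A is 5 units southeast of B: delta (east=+5, north=-5); A at (east=19, north=9).
Therefore A relative to E: (east=19, north=9).

Answer: A is at (east=19, north=9) relative to E.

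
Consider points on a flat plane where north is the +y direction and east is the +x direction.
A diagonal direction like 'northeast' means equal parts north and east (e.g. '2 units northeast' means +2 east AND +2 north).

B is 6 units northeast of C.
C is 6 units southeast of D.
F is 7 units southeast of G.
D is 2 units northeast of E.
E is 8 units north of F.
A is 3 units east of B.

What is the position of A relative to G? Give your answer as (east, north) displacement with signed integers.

Place G at the origin (east=0, north=0).
  F is 7 units southeast of G: delta (east=+7, north=-7); F at (east=7, north=-7).
  E is 8 units north of F: delta (east=+0, north=+8); E at (east=7, north=1).
  D is 2 units northeast of E: delta (east=+2, north=+2); D at (east=9, north=3).
  C is 6 units southeast of D: delta (east=+6, north=-6); C at (east=15, north=-3).
  B is 6 units northeast of C: delta (east=+6, north=+6); B at (east=21, north=3).
  A is 3 units east of B: delta (east=+3, north=+0); A at (east=24, north=3).
Therefore A relative to G: (east=24, north=3).

Answer: A is at (east=24, north=3) relative to G.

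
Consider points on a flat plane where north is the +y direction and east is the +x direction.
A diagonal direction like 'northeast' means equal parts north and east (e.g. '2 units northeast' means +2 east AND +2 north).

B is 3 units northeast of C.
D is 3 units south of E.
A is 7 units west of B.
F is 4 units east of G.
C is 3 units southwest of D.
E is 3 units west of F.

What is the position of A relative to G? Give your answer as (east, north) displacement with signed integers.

Answer: A is at (east=-6, north=-3) relative to G.

Derivation:
Place G at the origin (east=0, north=0).
  F is 4 units east of G: delta (east=+4, north=+0); F at (east=4, north=0).
  E is 3 units west of F: delta (east=-3, north=+0); E at (east=1, north=0).
  D is 3 units south of E: delta (east=+0, north=-3); D at (east=1, north=-3).
  C is 3 units southwest of D: delta (east=-3, north=-3); C at (east=-2, north=-6).
  B is 3 units northeast of C: delta (east=+3, north=+3); B at (east=1, north=-3).
  A is 7 units west of B: delta (east=-7, north=+0); A at (east=-6, north=-3).
Therefore A relative to G: (east=-6, north=-3).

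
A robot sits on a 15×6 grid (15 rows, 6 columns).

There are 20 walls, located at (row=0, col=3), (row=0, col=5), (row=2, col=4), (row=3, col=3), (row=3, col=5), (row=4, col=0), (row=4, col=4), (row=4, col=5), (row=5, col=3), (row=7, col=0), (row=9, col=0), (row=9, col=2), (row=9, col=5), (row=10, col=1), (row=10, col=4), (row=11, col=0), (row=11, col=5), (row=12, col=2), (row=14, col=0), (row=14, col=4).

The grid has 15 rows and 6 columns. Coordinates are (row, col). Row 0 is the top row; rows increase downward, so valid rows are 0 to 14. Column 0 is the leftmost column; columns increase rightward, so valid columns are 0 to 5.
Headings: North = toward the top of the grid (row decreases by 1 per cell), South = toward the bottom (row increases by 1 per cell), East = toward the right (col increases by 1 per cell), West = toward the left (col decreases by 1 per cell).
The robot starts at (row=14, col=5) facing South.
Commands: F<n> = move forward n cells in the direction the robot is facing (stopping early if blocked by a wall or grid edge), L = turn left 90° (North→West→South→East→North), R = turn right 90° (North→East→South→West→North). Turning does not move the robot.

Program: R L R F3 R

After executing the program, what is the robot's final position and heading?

Answer: Final position: (row=14, col=5), facing North

Derivation:
Start: (row=14, col=5), facing South
  R: turn right, now facing West
  L: turn left, now facing South
  R: turn right, now facing West
  F3: move forward 0/3 (blocked), now at (row=14, col=5)
  R: turn right, now facing North
Final: (row=14, col=5), facing North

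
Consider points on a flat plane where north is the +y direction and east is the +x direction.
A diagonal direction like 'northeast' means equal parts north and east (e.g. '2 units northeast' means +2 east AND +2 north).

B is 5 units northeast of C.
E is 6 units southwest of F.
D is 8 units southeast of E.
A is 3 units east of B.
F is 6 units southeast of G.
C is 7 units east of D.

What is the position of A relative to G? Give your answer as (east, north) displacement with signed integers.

Answer: A is at (east=23, north=-15) relative to G.

Derivation:
Place G at the origin (east=0, north=0).
  F is 6 units southeast of G: delta (east=+6, north=-6); F at (east=6, north=-6).
  E is 6 units southwest of F: delta (east=-6, north=-6); E at (east=0, north=-12).
  D is 8 units southeast of E: delta (east=+8, north=-8); D at (east=8, north=-20).
  C is 7 units east of D: delta (east=+7, north=+0); C at (east=15, north=-20).
  B is 5 units northeast of C: delta (east=+5, north=+5); B at (east=20, north=-15).
  A is 3 units east of B: delta (east=+3, north=+0); A at (east=23, north=-15).
Therefore A relative to G: (east=23, north=-15).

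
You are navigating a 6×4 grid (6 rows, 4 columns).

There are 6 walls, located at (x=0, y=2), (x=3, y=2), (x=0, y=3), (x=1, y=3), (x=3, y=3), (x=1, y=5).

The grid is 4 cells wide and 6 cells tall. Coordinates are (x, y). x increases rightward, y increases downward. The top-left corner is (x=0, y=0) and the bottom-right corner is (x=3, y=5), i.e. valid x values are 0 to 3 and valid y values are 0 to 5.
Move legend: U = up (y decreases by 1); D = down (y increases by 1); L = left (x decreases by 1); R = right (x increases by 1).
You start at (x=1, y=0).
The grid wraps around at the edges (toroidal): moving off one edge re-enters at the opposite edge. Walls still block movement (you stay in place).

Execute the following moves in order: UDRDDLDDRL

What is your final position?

Answer: Final position: (x=2, y=5)

Derivation:
Start: (x=1, y=0)
  U (up): blocked, stay at (x=1, y=0)
  D (down): (x=1, y=0) -> (x=1, y=1)
  R (right): (x=1, y=1) -> (x=2, y=1)
  D (down): (x=2, y=1) -> (x=2, y=2)
  D (down): (x=2, y=2) -> (x=2, y=3)
  L (left): blocked, stay at (x=2, y=3)
  D (down): (x=2, y=3) -> (x=2, y=4)
  D (down): (x=2, y=4) -> (x=2, y=5)
  R (right): (x=2, y=5) -> (x=3, y=5)
  L (left): (x=3, y=5) -> (x=2, y=5)
Final: (x=2, y=5)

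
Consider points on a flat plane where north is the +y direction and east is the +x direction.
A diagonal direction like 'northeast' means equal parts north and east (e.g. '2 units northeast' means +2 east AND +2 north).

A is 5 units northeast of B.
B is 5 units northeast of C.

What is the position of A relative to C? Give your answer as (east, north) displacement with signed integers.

Answer: A is at (east=10, north=10) relative to C.

Derivation:
Place C at the origin (east=0, north=0).
  B is 5 units northeast of C: delta (east=+5, north=+5); B at (east=5, north=5).
  A is 5 units northeast of B: delta (east=+5, north=+5); A at (east=10, north=10).
Therefore A relative to C: (east=10, north=10).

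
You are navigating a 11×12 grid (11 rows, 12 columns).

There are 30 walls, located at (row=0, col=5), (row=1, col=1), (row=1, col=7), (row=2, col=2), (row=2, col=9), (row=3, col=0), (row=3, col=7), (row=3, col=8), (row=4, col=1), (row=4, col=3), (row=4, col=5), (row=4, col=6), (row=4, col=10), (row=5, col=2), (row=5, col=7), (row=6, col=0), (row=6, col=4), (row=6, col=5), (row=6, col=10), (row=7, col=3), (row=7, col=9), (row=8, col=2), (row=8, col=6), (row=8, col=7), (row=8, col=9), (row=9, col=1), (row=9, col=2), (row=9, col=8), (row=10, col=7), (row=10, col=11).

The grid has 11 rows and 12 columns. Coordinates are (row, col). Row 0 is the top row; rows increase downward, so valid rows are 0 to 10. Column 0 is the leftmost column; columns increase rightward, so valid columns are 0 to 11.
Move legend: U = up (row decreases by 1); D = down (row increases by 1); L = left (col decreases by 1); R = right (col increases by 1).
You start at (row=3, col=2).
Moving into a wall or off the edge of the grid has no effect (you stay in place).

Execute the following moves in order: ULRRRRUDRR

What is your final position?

Answer: Final position: (row=3, col=6)

Derivation:
Start: (row=3, col=2)
  U (up): blocked, stay at (row=3, col=2)
  L (left): (row=3, col=2) -> (row=3, col=1)
  R (right): (row=3, col=1) -> (row=3, col=2)
  R (right): (row=3, col=2) -> (row=3, col=3)
  R (right): (row=3, col=3) -> (row=3, col=4)
  R (right): (row=3, col=4) -> (row=3, col=5)
  U (up): (row=3, col=5) -> (row=2, col=5)
  D (down): (row=2, col=5) -> (row=3, col=5)
  R (right): (row=3, col=5) -> (row=3, col=6)
  R (right): blocked, stay at (row=3, col=6)
Final: (row=3, col=6)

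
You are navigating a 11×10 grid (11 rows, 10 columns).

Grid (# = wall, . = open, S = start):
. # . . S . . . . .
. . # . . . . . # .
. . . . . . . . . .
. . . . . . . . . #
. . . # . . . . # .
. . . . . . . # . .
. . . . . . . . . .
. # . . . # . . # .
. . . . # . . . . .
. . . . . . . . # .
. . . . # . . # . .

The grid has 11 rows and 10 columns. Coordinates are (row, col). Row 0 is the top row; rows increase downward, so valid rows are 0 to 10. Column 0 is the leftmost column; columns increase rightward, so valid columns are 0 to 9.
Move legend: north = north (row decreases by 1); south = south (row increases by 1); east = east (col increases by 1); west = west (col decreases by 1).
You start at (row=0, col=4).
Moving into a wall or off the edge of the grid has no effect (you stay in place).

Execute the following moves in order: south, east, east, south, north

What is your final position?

Answer: Final position: (row=1, col=6)

Derivation:
Start: (row=0, col=4)
  south (south): (row=0, col=4) -> (row=1, col=4)
  east (east): (row=1, col=4) -> (row=1, col=5)
  east (east): (row=1, col=5) -> (row=1, col=6)
  south (south): (row=1, col=6) -> (row=2, col=6)
  north (north): (row=2, col=6) -> (row=1, col=6)
Final: (row=1, col=6)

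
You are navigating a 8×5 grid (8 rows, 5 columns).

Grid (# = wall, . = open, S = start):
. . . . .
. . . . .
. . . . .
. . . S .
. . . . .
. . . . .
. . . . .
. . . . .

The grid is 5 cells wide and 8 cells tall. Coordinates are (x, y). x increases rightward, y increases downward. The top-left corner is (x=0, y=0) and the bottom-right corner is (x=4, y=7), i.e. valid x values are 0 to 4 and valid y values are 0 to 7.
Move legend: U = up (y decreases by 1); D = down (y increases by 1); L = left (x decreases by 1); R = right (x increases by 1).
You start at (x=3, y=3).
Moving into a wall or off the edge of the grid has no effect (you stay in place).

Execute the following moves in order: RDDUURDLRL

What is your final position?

Answer: Final position: (x=3, y=4)

Derivation:
Start: (x=3, y=3)
  R (right): (x=3, y=3) -> (x=4, y=3)
  D (down): (x=4, y=3) -> (x=4, y=4)
  D (down): (x=4, y=4) -> (x=4, y=5)
  U (up): (x=4, y=5) -> (x=4, y=4)
  U (up): (x=4, y=4) -> (x=4, y=3)
  R (right): blocked, stay at (x=4, y=3)
  D (down): (x=4, y=3) -> (x=4, y=4)
  L (left): (x=4, y=4) -> (x=3, y=4)
  R (right): (x=3, y=4) -> (x=4, y=4)
  L (left): (x=4, y=4) -> (x=3, y=4)
Final: (x=3, y=4)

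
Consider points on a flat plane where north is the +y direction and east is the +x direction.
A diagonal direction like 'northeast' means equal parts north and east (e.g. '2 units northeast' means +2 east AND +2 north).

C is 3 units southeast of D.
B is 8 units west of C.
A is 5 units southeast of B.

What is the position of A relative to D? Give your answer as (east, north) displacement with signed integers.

Answer: A is at (east=0, north=-8) relative to D.

Derivation:
Place D at the origin (east=0, north=0).
  C is 3 units southeast of D: delta (east=+3, north=-3); C at (east=3, north=-3).
  B is 8 units west of C: delta (east=-8, north=+0); B at (east=-5, north=-3).
  A is 5 units southeast of B: delta (east=+5, north=-5); A at (east=0, north=-8).
Therefore A relative to D: (east=0, north=-8).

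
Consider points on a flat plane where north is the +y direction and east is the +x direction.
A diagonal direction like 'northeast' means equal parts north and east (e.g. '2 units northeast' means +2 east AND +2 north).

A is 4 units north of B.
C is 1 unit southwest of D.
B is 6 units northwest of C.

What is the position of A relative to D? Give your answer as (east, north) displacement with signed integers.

Answer: A is at (east=-7, north=9) relative to D.

Derivation:
Place D at the origin (east=0, north=0).
  C is 1 unit southwest of D: delta (east=-1, north=-1); C at (east=-1, north=-1).
  B is 6 units northwest of C: delta (east=-6, north=+6); B at (east=-7, north=5).
  A is 4 units north of B: delta (east=+0, north=+4); A at (east=-7, north=9).
Therefore A relative to D: (east=-7, north=9).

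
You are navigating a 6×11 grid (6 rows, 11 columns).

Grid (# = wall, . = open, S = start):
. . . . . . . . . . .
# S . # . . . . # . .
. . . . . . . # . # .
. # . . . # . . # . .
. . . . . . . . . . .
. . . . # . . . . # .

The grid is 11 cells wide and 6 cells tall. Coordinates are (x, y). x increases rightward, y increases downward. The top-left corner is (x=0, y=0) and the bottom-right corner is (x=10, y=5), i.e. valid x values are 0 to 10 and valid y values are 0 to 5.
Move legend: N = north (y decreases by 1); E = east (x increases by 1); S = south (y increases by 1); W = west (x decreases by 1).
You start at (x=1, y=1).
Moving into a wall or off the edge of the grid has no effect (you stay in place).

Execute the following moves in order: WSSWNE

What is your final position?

Start: (x=1, y=1)
  W (west): blocked, stay at (x=1, y=1)
  S (south): (x=1, y=1) -> (x=1, y=2)
  S (south): blocked, stay at (x=1, y=2)
  W (west): (x=1, y=2) -> (x=0, y=2)
  N (north): blocked, stay at (x=0, y=2)
  E (east): (x=0, y=2) -> (x=1, y=2)
Final: (x=1, y=2)

Answer: Final position: (x=1, y=2)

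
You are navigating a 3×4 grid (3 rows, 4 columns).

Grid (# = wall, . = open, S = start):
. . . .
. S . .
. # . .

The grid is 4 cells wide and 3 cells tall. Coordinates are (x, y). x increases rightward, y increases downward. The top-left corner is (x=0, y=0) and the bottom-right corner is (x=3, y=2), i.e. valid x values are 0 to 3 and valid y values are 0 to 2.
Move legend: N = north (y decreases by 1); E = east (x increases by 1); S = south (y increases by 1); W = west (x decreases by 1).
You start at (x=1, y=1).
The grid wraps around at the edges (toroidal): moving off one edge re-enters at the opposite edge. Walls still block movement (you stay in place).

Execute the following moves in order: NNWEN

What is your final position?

Start: (x=1, y=1)
  N (north): (x=1, y=1) -> (x=1, y=0)
  N (north): blocked, stay at (x=1, y=0)
  W (west): (x=1, y=0) -> (x=0, y=0)
  E (east): (x=0, y=0) -> (x=1, y=0)
  N (north): blocked, stay at (x=1, y=0)
Final: (x=1, y=0)

Answer: Final position: (x=1, y=0)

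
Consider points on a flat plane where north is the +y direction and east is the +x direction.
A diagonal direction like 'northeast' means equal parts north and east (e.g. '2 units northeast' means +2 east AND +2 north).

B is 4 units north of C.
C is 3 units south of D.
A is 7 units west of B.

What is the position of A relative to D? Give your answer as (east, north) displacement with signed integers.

Answer: A is at (east=-7, north=1) relative to D.

Derivation:
Place D at the origin (east=0, north=0).
  C is 3 units south of D: delta (east=+0, north=-3); C at (east=0, north=-3).
  B is 4 units north of C: delta (east=+0, north=+4); B at (east=0, north=1).
  A is 7 units west of B: delta (east=-7, north=+0); A at (east=-7, north=1).
Therefore A relative to D: (east=-7, north=1).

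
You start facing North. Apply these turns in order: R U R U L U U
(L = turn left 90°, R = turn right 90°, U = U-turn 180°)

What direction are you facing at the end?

Start: North
  R (right (90° clockwise)) -> East
  U (U-turn (180°)) -> West
  R (right (90° clockwise)) -> North
  U (U-turn (180°)) -> South
  L (left (90° counter-clockwise)) -> East
  U (U-turn (180°)) -> West
  U (U-turn (180°)) -> East
Final: East

Answer: Final heading: East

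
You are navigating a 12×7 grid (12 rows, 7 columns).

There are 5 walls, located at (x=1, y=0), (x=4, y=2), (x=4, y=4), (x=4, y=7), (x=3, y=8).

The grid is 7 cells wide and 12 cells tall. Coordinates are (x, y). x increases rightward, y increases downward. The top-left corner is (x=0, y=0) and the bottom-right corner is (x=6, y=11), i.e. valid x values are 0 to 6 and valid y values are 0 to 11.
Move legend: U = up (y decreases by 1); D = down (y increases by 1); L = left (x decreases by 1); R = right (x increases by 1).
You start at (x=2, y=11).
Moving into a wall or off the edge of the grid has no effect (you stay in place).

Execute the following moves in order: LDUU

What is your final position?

Answer: Final position: (x=1, y=9)

Derivation:
Start: (x=2, y=11)
  L (left): (x=2, y=11) -> (x=1, y=11)
  D (down): blocked, stay at (x=1, y=11)
  U (up): (x=1, y=11) -> (x=1, y=10)
  U (up): (x=1, y=10) -> (x=1, y=9)
Final: (x=1, y=9)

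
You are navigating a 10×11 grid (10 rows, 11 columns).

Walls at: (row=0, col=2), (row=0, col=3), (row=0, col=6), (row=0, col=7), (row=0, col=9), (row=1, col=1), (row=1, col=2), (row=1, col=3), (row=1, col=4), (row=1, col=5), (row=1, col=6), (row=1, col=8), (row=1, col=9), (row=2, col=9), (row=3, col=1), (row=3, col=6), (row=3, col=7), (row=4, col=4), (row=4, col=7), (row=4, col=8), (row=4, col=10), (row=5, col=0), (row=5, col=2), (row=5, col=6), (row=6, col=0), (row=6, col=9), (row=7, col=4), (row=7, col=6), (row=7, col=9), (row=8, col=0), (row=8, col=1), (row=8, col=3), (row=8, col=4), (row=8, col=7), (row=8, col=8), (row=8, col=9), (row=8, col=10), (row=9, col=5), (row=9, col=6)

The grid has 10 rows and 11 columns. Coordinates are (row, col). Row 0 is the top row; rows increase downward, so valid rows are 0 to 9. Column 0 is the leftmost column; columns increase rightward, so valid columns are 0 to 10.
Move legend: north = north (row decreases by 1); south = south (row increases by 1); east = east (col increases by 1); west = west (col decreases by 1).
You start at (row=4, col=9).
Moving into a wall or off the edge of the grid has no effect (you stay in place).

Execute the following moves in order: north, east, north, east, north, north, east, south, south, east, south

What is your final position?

Answer: Final position: (row=3, col=10)

Derivation:
Start: (row=4, col=9)
  north (north): (row=4, col=9) -> (row=3, col=9)
  east (east): (row=3, col=9) -> (row=3, col=10)
  north (north): (row=3, col=10) -> (row=2, col=10)
  east (east): blocked, stay at (row=2, col=10)
  north (north): (row=2, col=10) -> (row=1, col=10)
  north (north): (row=1, col=10) -> (row=0, col=10)
  east (east): blocked, stay at (row=0, col=10)
  south (south): (row=0, col=10) -> (row=1, col=10)
  south (south): (row=1, col=10) -> (row=2, col=10)
  east (east): blocked, stay at (row=2, col=10)
  south (south): (row=2, col=10) -> (row=3, col=10)
Final: (row=3, col=10)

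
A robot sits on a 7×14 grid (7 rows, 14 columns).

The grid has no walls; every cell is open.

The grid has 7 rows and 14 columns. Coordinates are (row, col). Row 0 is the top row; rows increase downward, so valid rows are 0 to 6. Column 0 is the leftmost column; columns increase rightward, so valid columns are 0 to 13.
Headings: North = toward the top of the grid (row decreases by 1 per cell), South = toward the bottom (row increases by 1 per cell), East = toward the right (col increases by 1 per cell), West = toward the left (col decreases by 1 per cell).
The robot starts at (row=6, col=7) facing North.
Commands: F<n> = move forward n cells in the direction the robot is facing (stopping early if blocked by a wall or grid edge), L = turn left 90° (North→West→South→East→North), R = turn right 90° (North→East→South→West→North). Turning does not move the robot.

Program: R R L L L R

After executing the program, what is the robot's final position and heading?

Answer: Final position: (row=6, col=7), facing North

Derivation:
Start: (row=6, col=7), facing North
  R: turn right, now facing East
  R: turn right, now facing South
  L: turn left, now facing East
  L: turn left, now facing North
  L: turn left, now facing West
  R: turn right, now facing North
Final: (row=6, col=7), facing North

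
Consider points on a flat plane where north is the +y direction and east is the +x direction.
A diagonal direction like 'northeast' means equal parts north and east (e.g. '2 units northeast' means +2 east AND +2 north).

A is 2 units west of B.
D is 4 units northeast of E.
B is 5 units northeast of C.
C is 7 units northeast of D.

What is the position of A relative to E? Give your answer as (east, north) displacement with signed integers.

Answer: A is at (east=14, north=16) relative to E.

Derivation:
Place E at the origin (east=0, north=0).
  D is 4 units northeast of E: delta (east=+4, north=+4); D at (east=4, north=4).
  C is 7 units northeast of D: delta (east=+7, north=+7); C at (east=11, north=11).
  B is 5 units northeast of C: delta (east=+5, north=+5); B at (east=16, north=16).
  A is 2 units west of B: delta (east=-2, north=+0); A at (east=14, north=16).
Therefore A relative to E: (east=14, north=16).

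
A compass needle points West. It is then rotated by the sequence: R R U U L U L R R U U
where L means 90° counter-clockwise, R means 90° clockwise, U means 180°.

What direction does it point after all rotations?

Answer: Final heading: West

Derivation:
Start: West
  R (right (90° clockwise)) -> North
  R (right (90° clockwise)) -> East
  U (U-turn (180°)) -> West
  U (U-turn (180°)) -> East
  L (left (90° counter-clockwise)) -> North
  U (U-turn (180°)) -> South
  L (left (90° counter-clockwise)) -> East
  R (right (90° clockwise)) -> South
  R (right (90° clockwise)) -> West
  U (U-turn (180°)) -> East
  U (U-turn (180°)) -> West
Final: West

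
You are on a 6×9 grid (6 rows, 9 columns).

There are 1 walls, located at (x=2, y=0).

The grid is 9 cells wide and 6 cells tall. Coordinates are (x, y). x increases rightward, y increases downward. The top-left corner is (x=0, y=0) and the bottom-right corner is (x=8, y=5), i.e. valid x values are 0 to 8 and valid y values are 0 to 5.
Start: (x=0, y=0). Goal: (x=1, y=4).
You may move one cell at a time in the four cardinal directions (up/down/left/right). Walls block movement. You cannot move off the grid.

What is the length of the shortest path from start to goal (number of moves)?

BFS from (x=0, y=0) until reaching (x=1, y=4):
  Distance 0: (x=0, y=0)
  Distance 1: (x=1, y=0), (x=0, y=1)
  Distance 2: (x=1, y=1), (x=0, y=2)
  Distance 3: (x=2, y=1), (x=1, y=2), (x=0, y=3)
  Distance 4: (x=3, y=1), (x=2, y=2), (x=1, y=3), (x=0, y=4)
  Distance 5: (x=3, y=0), (x=4, y=1), (x=3, y=2), (x=2, y=3), (x=1, y=4), (x=0, y=5)  <- goal reached here
One shortest path (5 moves): (x=0, y=0) -> (x=1, y=0) -> (x=1, y=1) -> (x=1, y=2) -> (x=1, y=3) -> (x=1, y=4)

Answer: Shortest path length: 5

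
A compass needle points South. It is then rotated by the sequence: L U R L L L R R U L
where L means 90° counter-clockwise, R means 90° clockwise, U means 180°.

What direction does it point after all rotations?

Start: South
  L (left (90° counter-clockwise)) -> East
  U (U-turn (180°)) -> West
  R (right (90° clockwise)) -> North
  L (left (90° counter-clockwise)) -> West
  L (left (90° counter-clockwise)) -> South
  L (left (90° counter-clockwise)) -> East
  R (right (90° clockwise)) -> South
  R (right (90° clockwise)) -> West
  U (U-turn (180°)) -> East
  L (left (90° counter-clockwise)) -> North
Final: North

Answer: Final heading: North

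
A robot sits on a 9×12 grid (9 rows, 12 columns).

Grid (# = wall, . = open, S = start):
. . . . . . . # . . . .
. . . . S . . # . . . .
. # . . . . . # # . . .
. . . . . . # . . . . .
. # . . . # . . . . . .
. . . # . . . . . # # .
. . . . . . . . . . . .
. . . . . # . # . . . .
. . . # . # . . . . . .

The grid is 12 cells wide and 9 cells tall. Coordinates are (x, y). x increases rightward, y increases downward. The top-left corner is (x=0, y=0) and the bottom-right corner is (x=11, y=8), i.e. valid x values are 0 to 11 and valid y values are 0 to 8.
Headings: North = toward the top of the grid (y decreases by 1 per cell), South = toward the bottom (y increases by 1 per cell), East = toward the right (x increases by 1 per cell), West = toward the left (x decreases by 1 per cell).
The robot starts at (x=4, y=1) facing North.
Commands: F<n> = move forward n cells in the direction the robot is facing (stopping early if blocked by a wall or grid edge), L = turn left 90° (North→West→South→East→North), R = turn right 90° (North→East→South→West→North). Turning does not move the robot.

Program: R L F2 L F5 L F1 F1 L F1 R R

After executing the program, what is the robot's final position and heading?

Start: (x=4, y=1), facing North
  R: turn right, now facing East
  L: turn left, now facing North
  F2: move forward 1/2 (blocked), now at (x=4, y=0)
  L: turn left, now facing West
  F5: move forward 4/5 (blocked), now at (x=0, y=0)
  L: turn left, now facing South
  F1: move forward 1, now at (x=0, y=1)
  F1: move forward 1, now at (x=0, y=2)
  L: turn left, now facing East
  F1: move forward 0/1 (blocked), now at (x=0, y=2)
  R: turn right, now facing South
  R: turn right, now facing West
Final: (x=0, y=2), facing West

Answer: Final position: (x=0, y=2), facing West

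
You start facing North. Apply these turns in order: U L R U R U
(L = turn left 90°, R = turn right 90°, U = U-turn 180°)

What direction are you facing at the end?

Answer: Final heading: West

Derivation:
Start: North
  U (U-turn (180°)) -> South
  L (left (90° counter-clockwise)) -> East
  R (right (90° clockwise)) -> South
  U (U-turn (180°)) -> North
  R (right (90° clockwise)) -> East
  U (U-turn (180°)) -> West
Final: West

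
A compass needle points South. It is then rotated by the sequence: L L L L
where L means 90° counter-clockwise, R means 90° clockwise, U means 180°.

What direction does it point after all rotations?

Start: South
  L (left (90° counter-clockwise)) -> East
  L (left (90° counter-clockwise)) -> North
  L (left (90° counter-clockwise)) -> West
  L (left (90° counter-clockwise)) -> South
Final: South

Answer: Final heading: South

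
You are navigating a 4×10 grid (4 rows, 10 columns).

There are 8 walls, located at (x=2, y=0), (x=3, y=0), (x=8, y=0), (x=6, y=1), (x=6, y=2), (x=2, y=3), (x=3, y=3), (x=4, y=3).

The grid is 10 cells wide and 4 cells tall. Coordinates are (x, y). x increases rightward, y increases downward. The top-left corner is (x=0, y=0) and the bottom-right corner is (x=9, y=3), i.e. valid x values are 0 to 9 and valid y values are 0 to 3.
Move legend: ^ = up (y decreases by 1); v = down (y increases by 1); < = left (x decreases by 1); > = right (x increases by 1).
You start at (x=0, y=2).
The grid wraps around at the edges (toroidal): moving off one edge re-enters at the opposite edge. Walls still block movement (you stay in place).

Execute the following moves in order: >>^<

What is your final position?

Start: (x=0, y=2)
  > (right): (x=0, y=2) -> (x=1, y=2)
  > (right): (x=1, y=2) -> (x=2, y=2)
  ^ (up): (x=2, y=2) -> (x=2, y=1)
  < (left): (x=2, y=1) -> (x=1, y=1)
Final: (x=1, y=1)

Answer: Final position: (x=1, y=1)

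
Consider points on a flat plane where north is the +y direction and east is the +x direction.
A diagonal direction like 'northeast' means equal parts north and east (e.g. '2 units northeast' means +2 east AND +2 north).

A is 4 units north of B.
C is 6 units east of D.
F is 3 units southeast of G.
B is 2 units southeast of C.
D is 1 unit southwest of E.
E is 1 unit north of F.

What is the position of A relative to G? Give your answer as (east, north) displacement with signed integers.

Place G at the origin (east=0, north=0).
  F is 3 units southeast of G: delta (east=+3, north=-3); F at (east=3, north=-3).
  E is 1 unit north of F: delta (east=+0, north=+1); E at (east=3, north=-2).
  D is 1 unit southwest of E: delta (east=-1, north=-1); D at (east=2, north=-3).
  C is 6 units east of D: delta (east=+6, north=+0); C at (east=8, north=-3).
  B is 2 units southeast of C: delta (east=+2, north=-2); B at (east=10, north=-5).
  A is 4 units north of B: delta (east=+0, north=+4); A at (east=10, north=-1).
Therefore A relative to G: (east=10, north=-1).

Answer: A is at (east=10, north=-1) relative to G.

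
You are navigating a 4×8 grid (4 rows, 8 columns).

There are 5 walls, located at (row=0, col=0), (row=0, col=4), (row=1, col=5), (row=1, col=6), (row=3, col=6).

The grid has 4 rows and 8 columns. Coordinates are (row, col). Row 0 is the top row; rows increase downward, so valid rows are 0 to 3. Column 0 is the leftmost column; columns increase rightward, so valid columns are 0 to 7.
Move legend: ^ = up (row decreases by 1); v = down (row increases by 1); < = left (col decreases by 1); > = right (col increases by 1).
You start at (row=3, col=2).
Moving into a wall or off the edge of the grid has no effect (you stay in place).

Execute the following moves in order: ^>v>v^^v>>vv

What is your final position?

Answer: Final position: (row=2, col=6)

Derivation:
Start: (row=3, col=2)
  ^ (up): (row=3, col=2) -> (row=2, col=2)
  > (right): (row=2, col=2) -> (row=2, col=3)
  v (down): (row=2, col=3) -> (row=3, col=3)
  > (right): (row=3, col=3) -> (row=3, col=4)
  v (down): blocked, stay at (row=3, col=4)
  ^ (up): (row=3, col=4) -> (row=2, col=4)
  ^ (up): (row=2, col=4) -> (row=1, col=4)
  v (down): (row=1, col=4) -> (row=2, col=4)
  > (right): (row=2, col=4) -> (row=2, col=5)
  > (right): (row=2, col=5) -> (row=2, col=6)
  v (down): blocked, stay at (row=2, col=6)
  v (down): blocked, stay at (row=2, col=6)
Final: (row=2, col=6)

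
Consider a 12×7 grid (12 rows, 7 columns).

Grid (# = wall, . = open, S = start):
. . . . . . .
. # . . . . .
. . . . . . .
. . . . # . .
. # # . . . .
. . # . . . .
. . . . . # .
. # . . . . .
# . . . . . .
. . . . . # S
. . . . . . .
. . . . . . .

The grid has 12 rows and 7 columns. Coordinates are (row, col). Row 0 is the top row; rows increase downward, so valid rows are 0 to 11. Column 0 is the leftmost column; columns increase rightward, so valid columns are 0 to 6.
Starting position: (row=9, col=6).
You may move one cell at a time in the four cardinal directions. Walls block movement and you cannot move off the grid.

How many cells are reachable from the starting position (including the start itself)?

Answer: Reachable cells: 75

Derivation:
BFS flood-fill from (row=9, col=6):
  Distance 0: (row=9, col=6)
  Distance 1: (row=8, col=6), (row=10, col=6)
  Distance 2: (row=7, col=6), (row=8, col=5), (row=10, col=5), (row=11, col=6)
  Distance 3: (row=6, col=6), (row=7, col=5), (row=8, col=4), (row=10, col=4), (row=11, col=5)
  Distance 4: (row=5, col=6), (row=7, col=4), (row=8, col=3), (row=9, col=4), (row=10, col=3), (row=11, col=4)
  Distance 5: (row=4, col=6), (row=5, col=5), (row=6, col=4), (row=7, col=3), (row=8, col=2), (row=9, col=3), (row=10, col=2), (row=11, col=3)
  Distance 6: (row=3, col=6), (row=4, col=5), (row=5, col=4), (row=6, col=3), (row=7, col=2), (row=8, col=1), (row=9, col=2), (row=10, col=1), (row=11, col=2)
  Distance 7: (row=2, col=6), (row=3, col=5), (row=4, col=4), (row=5, col=3), (row=6, col=2), (row=9, col=1), (row=10, col=0), (row=11, col=1)
  Distance 8: (row=1, col=6), (row=2, col=5), (row=4, col=3), (row=6, col=1), (row=9, col=0), (row=11, col=0)
  Distance 9: (row=0, col=6), (row=1, col=5), (row=2, col=4), (row=3, col=3), (row=5, col=1), (row=6, col=0)
  Distance 10: (row=0, col=5), (row=1, col=4), (row=2, col=3), (row=3, col=2), (row=5, col=0), (row=7, col=0)
  Distance 11: (row=0, col=4), (row=1, col=3), (row=2, col=2), (row=3, col=1), (row=4, col=0)
  Distance 12: (row=0, col=3), (row=1, col=2), (row=2, col=1), (row=3, col=0)
  Distance 13: (row=0, col=2), (row=2, col=0)
  Distance 14: (row=0, col=1), (row=1, col=0)
  Distance 15: (row=0, col=0)
Total reachable: 75 (grid has 75 open cells total)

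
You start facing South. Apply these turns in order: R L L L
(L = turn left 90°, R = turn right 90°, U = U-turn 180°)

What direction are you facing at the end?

Answer: Final heading: North

Derivation:
Start: South
  R (right (90° clockwise)) -> West
  L (left (90° counter-clockwise)) -> South
  L (left (90° counter-clockwise)) -> East
  L (left (90° counter-clockwise)) -> North
Final: North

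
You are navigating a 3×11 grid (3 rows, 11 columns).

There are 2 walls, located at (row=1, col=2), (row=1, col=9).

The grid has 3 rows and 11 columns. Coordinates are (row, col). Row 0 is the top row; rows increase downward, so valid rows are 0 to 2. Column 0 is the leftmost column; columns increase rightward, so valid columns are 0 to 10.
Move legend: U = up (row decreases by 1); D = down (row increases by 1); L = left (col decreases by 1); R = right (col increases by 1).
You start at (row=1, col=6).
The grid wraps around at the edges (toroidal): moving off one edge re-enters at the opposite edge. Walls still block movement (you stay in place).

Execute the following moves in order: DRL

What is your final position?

Start: (row=1, col=6)
  D (down): (row=1, col=6) -> (row=2, col=6)
  R (right): (row=2, col=6) -> (row=2, col=7)
  L (left): (row=2, col=7) -> (row=2, col=6)
Final: (row=2, col=6)

Answer: Final position: (row=2, col=6)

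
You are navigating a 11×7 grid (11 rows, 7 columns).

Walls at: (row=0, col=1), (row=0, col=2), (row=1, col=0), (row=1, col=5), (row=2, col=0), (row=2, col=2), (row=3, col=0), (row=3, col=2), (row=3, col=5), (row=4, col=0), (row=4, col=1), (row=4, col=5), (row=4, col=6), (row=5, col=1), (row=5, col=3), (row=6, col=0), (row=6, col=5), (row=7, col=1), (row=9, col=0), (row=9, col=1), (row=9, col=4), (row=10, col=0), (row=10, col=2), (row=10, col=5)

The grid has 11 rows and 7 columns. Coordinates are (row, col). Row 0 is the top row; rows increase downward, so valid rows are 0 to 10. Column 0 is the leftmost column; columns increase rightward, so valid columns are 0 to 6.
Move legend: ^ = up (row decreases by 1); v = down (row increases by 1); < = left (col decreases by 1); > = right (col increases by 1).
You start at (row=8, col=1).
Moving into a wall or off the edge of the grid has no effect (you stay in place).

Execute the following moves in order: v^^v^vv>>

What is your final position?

Start: (row=8, col=1)
  v (down): blocked, stay at (row=8, col=1)
  ^ (up): blocked, stay at (row=8, col=1)
  ^ (up): blocked, stay at (row=8, col=1)
  v (down): blocked, stay at (row=8, col=1)
  ^ (up): blocked, stay at (row=8, col=1)
  v (down): blocked, stay at (row=8, col=1)
  v (down): blocked, stay at (row=8, col=1)
  > (right): (row=8, col=1) -> (row=8, col=2)
  > (right): (row=8, col=2) -> (row=8, col=3)
Final: (row=8, col=3)

Answer: Final position: (row=8, col=3)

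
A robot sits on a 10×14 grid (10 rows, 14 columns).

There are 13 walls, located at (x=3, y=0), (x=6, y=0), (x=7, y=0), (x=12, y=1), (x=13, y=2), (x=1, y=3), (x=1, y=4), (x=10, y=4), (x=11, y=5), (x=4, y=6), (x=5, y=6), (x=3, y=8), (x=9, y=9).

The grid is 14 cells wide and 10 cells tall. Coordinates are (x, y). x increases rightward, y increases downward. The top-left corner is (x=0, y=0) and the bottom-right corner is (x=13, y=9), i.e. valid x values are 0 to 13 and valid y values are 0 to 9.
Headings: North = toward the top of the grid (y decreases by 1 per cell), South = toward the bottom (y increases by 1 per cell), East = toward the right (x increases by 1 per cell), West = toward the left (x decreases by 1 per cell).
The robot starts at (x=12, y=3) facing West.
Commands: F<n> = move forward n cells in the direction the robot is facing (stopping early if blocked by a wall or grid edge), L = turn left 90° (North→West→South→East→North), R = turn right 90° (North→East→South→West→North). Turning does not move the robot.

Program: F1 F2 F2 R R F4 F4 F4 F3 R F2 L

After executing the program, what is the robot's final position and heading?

Start: (x=12, y=3), facing West
  F1: move forward 1, now at (x=11, y=3)
  F2: move forward 2, now at (x=9, y=3)
  F2: move forward 2, now at (x=7, y=3)
  R: turn right, now facing North
  R: turn right, now facing East
  F4: move forward 4, now at (x=11, y=3)
  F4: move forward 2/4 (blocked), now at (x=13, y=3)
  F4: move forward 0/4 (blocked), now at (x=13, y=3)
  F3: move forward 0/3 (blocked), now at (x=13, y=3)
  R: turn right, now facing South
  F2: move forward 2, now at (x=13, y=5)
  L: turn left, now facing East
Final: (x=13, y=5), facing East

Answer: Final position: (x=13, y=5), facing East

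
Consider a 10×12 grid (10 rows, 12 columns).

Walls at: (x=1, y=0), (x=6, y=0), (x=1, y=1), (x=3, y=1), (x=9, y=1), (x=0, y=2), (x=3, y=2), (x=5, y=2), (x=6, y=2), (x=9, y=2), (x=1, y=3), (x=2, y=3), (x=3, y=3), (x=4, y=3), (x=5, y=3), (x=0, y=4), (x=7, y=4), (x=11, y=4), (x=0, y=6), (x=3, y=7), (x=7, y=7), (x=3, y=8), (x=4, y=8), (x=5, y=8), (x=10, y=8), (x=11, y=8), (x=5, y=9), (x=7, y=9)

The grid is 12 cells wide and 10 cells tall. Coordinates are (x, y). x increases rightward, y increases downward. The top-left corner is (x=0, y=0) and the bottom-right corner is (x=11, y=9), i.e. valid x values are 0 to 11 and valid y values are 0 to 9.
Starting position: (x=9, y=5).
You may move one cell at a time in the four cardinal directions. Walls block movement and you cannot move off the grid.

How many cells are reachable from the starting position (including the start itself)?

Answer: Reachable cells: 89

Derivation:
BFS flood-fill from (x=9, y=5):
  Distance 0: (x=9, y=5)
  Distance 1: (x=9, y=4), (x=8, y=5), (x=10, y=5), (x=9, y=6)
  Distance 2: (x=9, y=3), (x=8, y=4), (x=10, y=4), (x=7, y=5), (x=11, y=5), (x=8, y=6), (x=10, y=6), (x=9, y=7)
  Distance 3: (x=8, y=3), (x=10, y=3), (x=6, y=5), (x=7, y=6), (x=11, y=6), (x=8, y=7), (x=10, y=7), (x=9, y=8)
  Distance 4: (x=8, y=2), (x=10, y=2), (x=7, y=3), (x=11, y=3), (x=6, y=4), (x=5, y=5), (x=6, y=6), (x=11, y=7), (x=8, y=8), (x=9, y=9)
  Distance 5: (x=8, y=1), (x=10, y=1), (x=7, y=2), (x=11, y=2), (x=6, y=3), (x=5, y=4), (x=4, y=5), (x=5, y=6), (x=6, y=7), (x=7, y=8), (x=8, y=9), (x=10, y=9)
  Distance 6: (x=8, y=0), (x=10, y=0), (x=7, y=1), (x=11, y=1), (x=4, y=4), (x=3, y=5), (x=4, y=6), (x=5, y=7), (x=6, y=8), (x=11, y=9)
  Distance 7: (x=7, y=0), (x=9, y=0), (x=11, y=0), (x=6, y=1), (x=3, y=4), (x=2, y=5), (x=3, y=6), (x=4, y=7), (x=6, y=9)
  Distance 8: (x=5, y=1), (x=2, y=4), (x=1, y=5), (x=2, y=6)
  Distance 9: (x=5, y=0), (x=4, y=1), (x=1, y=4), (x=0, y=5), (x=1, y=6), (x=2, y=7)
  Distance 10: (x=4, y=0), (x=4, y=2), (x=1, y=7), (x=2, y=8)
  Distance 11: (x=3, y=0), (x=0, y=7), (x=1, y=8), (x=2, y=9)
  Distance 12: (x=2, y=0), (x=0, y=8), (x=1, y=9), (x=3, y=9)
  Distance 13: (x=2, y=1), (x=0, y=9), (x=4, y=9)
  Distance 14: (x=2, y=2)
  Distance 15: (x=1, y=2)
Total reachable: 89 (grid has 92 open cells total)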